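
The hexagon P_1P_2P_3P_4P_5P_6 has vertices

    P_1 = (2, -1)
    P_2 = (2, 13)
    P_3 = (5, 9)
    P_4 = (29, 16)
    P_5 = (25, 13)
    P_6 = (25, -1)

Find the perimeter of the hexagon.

86

|P_1P_2| = √((0)² + (14)²) = √196 = 14
|P_2P_3| = √((3)² + (-4)²) = √25 = 5
|P_3P_4| = √((24)² + (7)²) = √625 = 25
|P_4P_5| = √((-4)² + (-3)²) = √25 = 5
|P_5P_6| = √((0)² + (-14)²) = √196 = 14
|P_6P_1| = √((-23)² + (0)²) = √529 = 23
Perimeter = 14 + 5 + 25 + 5 + 14 + 23 = 86.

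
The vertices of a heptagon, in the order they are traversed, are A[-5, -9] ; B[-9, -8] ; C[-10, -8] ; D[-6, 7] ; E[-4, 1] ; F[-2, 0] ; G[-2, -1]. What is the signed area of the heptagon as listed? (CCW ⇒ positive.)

-64

Apply Gauss's area formula: 2A = Σ (x_i·y_{i+1} − x_{i+1}·y_i), indices taken mod 7.
Σ = (-41) + (-8) + (-118) + (22) + (2) + (2) + (13) = -128
Signed area = Σ/2 = -64 (negative ⇒ clockwise traversal).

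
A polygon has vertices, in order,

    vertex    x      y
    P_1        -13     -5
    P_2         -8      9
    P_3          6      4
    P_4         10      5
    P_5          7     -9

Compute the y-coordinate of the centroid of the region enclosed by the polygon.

Apply Gauss's area formula. First the cross-terms c_i = x_i·y_{i+1} − x_{i+1}·y_i:
  -157, -86, -10, -125, -152  ⇒  2A = -530, A = -265.
Then Σ (y_i + y_{i+1})·c_i = 792, so ȳ = 792 / (6·(-265)) = -132/265.

-132/265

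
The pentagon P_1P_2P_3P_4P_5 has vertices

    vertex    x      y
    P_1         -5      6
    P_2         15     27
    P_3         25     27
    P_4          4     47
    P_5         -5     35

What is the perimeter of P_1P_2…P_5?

|P_1P_2| = √((20)² + (21)²) = √841 = 29
|P_2P_3| = √((10)² + (0)²) = √100 = 10
|P_3P_4| = √((-21)² + (20)²) = √841 = 29
|P_4P_5| = √((-9)² + (-12)²) = √225 = 15
|P_5P_1| = √((0)² + (-29)²) = √841 = 29
Perimeter = 29 + 10 + 29 + 15 + 29 = 112.

112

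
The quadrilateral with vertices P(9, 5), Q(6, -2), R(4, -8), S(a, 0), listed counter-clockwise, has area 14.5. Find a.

9

Write out the shoelace sum; only the two edges meeting at S involve a:
2·Area = [(4·0 − a·(-8)) + (a·5 − 9·0)] + -88
       = 13·a + -88 = 29
⇒ a = 9.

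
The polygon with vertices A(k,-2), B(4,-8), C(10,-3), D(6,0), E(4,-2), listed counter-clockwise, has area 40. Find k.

Write out the shoelace sum; only the two edges meeting at A involve k:
2·Area = [(4·(-2) − k·(-2)) + (k·(-8) − 4·(-2))] + 74
       = -6·k + 74 = 80
⇒ k = -1.

-1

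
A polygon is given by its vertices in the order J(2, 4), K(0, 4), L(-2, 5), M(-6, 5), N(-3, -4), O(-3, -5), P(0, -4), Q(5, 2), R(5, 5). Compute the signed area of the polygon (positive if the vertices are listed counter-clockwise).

67.5

Cross-terms: 8, 8, 20, 39, 3, 12, 20, 15, 10  ⇒  Σ = 135
Signed area = Σ/2 = 67.5 (positive ⇒ counter-clockwise traversal).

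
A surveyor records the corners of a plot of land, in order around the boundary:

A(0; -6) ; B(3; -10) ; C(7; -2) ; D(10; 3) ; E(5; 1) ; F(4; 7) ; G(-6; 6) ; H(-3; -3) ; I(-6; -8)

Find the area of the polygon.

Apply the surveyor's formula: 2A = Σ (x_i·y_{i+1} − x_{i+1}·y_i), indices taken mod 9.
Σ = (18) + (64) + (41) + (-5) + (31) + (66) + (36) + (6) + (36) = 293
Area = |Σ|/2 = 146.5.

146.5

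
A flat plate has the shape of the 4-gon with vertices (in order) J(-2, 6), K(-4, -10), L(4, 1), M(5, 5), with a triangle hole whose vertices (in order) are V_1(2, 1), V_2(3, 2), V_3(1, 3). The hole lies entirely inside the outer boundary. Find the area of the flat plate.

Outer boundary:
Apply the surveyor's formula: 2A = Σ (x_i·y_{i+1} − x_{i+1}·y_i), indices taken mod 4.
Σ = (44) + (36) + (15) + (40) = 135
Area = |Σ|/2 = 67.5.
Hole:
Cross-terms: 1, 7, -5  ⇒  Σ = 3
Area = |Σ|/2 = 1.5.
Net area = 67.5 − 1.5 = 66.

66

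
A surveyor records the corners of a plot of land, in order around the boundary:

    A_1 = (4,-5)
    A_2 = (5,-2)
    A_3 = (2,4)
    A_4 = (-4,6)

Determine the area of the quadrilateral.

A_1→A_2: (4)(-2) − (5)(-5) = 17
A_2→A_3: (5)(4) − (2)(-2) = 24
A_3→A_4: (2)(6) − (-4)(4) = 28
A_4→A_1: (-4)(-5) − (4)(6) = -4
Σ = 65
Area = |Σ|/2 = 32.5.

32.5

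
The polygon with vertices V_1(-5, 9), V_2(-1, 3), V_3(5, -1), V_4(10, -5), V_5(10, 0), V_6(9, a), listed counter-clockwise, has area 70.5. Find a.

The doubled signed area Σ (x_i y_{i+1} − x_{i+1} y_i) is linear in a.
With a=0 it equals 96; the coefficient of a is 15 (from the two edges through V_6).
So 15·a + 96 = 2·70.5 = 141 ⇒ a = 3.

3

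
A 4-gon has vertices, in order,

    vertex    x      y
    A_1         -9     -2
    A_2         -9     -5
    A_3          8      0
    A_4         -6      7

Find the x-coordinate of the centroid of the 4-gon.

Apply the shoelace formula. First the cross-terms c_i = x_i·y_{i+1} − x_{i+1}·y_i:
  27, 40, 56, 75  ⇒  2A = 198, A = 99.
Then Σ (x_i + x_{i+1})·c_i = -1539, so x̄ = -1539 / (6·99) = -57/22.

-57/22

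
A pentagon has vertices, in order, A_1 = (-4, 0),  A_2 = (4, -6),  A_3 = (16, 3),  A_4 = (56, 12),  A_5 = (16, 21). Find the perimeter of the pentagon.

136

|A_1A_2| = √((8)² + (-6)²) = √100 = 10
|A_2A_3| = √((12)² + (9)²) = √225 = 15
|A_3A_4| = √((40)² + (9)²) = √1681 = 41
|A_4A_5| = √((-40)² + (9)²) = √1681 = 41
|A_5A_1| = √((-20)² + (-21)²) = √841 = 29
Perimeter = 10 + 15 + 41 + 41 + 29 = 136.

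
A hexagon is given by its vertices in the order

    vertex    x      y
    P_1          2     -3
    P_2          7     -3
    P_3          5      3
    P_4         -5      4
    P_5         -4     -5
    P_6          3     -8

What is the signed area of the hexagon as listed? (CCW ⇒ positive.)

90.5

Σ = (15) + (36) + (35) + (41) + (47) + (7) = 181
Signed area = Σ/2 = 90.5 (positive ⇒ counter-clockwise traversal).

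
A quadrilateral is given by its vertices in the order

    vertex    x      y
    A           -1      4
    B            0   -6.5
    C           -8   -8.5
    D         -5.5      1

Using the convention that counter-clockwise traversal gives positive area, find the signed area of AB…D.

Σ = (6.5) + (-52) + (-54.75) + (-21) = -121.25
Signed area = Σ/2 = -60.625 (negative ⇒ clockwise traversal).

-60.625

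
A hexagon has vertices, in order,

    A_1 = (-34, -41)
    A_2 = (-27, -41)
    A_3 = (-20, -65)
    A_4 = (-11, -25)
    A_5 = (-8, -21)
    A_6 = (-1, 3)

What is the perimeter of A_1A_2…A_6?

|A_1A_2| = √((7)² + (0)²) = √49 = 7
|A_2A_3| = √((7)² + (-24)²) = √625 = 25
|A_3A_4| = √((9)² + (40)²) = √1681 = 41
|A_4A_5| = √((3)² + (4)²) = √25 = 5
|A_5A_6| = √((7)² + (24)²) = √625 = 25
|A_6A_1| = √((-33)² + (-44)²) = √3025 = 55
Perimeter = 7 + 25 + 41 + 5 + 25 + 55 = 158.

158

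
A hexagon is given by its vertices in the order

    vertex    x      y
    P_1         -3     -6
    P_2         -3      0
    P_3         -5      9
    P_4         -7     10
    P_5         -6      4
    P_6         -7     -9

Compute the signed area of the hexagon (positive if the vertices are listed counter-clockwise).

Σ = (-18) + (-27) + (13) + (32) + (82) + (15) = 97
Signed area = Σ/2 = 48.5 (positive ⇒ counter-clockwise traversal).

48.5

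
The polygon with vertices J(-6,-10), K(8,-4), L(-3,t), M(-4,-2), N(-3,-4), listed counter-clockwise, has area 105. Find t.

The doubled signed area Σ (x_i y_{i+1} − x_{i+1} y_i) is linear in t.
With t=0 it equals 114; the coefficient of t is 12 (from the two edges through L).
So 12·t + 114 = 2·105 = 210 ⇒ t = 8.

8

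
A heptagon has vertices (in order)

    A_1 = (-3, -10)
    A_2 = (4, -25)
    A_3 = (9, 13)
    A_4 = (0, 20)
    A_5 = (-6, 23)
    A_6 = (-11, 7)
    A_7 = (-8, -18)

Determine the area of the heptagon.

Apply the surveyor's formula: 2A = Σ (x_i·y_{i+1} − x_{i+1}·y_i), indices taken mod 7.
Cross-terms: 115, 277, 180, 120, 211, 254, 26  ⇒  Σ = 1183
Area = |Σ|/2 = 591.5.

591.5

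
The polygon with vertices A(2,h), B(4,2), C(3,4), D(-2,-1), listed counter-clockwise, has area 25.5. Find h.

Write out the shoelace sum; only the two edges meeting at A involve h:
2·Area = [((-2)·h − 2·(-1)) + (2·2 − 4·h)] + 15
       = -6·h + 21 = 51
⇒ h = -5.

-5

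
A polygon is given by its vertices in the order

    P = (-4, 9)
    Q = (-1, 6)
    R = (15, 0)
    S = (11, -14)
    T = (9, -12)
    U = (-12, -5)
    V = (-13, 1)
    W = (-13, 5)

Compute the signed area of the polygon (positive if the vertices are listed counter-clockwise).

Σ = (-15) + (-90) + (-210) + (-6) + (-189) + (-77) + (-52) + (-97) = -736
Signed area = Σ/2 = -368 (negative ⇒ clockwise traversal).

-368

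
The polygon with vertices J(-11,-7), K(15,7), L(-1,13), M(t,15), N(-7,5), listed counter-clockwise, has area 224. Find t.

-3

The doubled signed area Σ (x_i y_{i+1} − x_{i+1} y_i) is linear in t.
With t=0 it equals 424; the coefficient of t is -8 (from the two edges through M).
So -8·t + 424 = 2·224 = 448 ⇒ t = -3.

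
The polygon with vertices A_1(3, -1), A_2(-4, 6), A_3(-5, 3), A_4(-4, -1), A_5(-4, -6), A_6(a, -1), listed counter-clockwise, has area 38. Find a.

The doubled signed area Σ (x_i y_{i+1} − x_{i+1} y_i) is linear in a.
With a=0 it equals 76; the coefficient of a is 5 (from the two edges through A_6).
So 5·a + 76 = 2·38 = 76 ⇒ a = 0.

0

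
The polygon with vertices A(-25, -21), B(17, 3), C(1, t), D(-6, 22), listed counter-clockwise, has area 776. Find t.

25

Write out the shoelace sum; only the two edges meeting at C involve t:
2·Area = [(17·t − 1·3) + (1·22 − (-6)·t)] + 958
       = 23·t + 977 = 1552
⇒ t = 25.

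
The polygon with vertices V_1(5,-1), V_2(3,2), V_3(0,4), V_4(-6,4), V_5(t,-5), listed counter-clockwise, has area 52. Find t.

Write out the shoelace sum; only the two edges meeting at V_5 involve t:
2·Area = [((-6)·(-5) − t·4) + (t·(-1) − 5·(-5))] + 49
       = -5·t + 104 = 104
⇒ t = 0.

0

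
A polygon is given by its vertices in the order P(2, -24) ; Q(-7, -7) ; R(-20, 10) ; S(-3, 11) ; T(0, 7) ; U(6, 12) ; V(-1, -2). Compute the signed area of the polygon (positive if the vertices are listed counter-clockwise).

Cross-terms: -182, -210, -190, -21, -42, 0, 28  ⇒  Σ = -617
Signed area = Σ/2 = -308.5 (negative ⇒ clockwise traversal).

-308.5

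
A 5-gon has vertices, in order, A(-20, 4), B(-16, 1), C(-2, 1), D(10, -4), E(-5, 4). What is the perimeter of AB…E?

|AB| = √((4)² + (-3)²) = √25 = 5
|BC| = √((14)² + (0)²) = √196 = 14
|CD| = √((12)² + (-5)²) = √169 = 13
|DE| = √((-15)² + (8)²) = √289 = 17
|EA| = √((-15)² + (0)²) = √225 = 15
Perimeter = 5 + 14 + 13 + 17 + 15 = 64.

64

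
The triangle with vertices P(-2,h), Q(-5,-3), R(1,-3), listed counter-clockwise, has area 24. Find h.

5

Write out the shoelace sum; only the two edges meeting at P involve h:
2·Area = [(1·h − (-2)·(-3)) + ((-2)·(-3) − (-5)·h)] + 18
       = 6·h + 18 = 48
⇒ h = 5.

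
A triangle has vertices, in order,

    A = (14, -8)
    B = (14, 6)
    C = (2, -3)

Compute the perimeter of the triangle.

|AB| = √((0)² + (14)²) = √196 = 14
|BC| = √((-12)² + (-9)²) = √225 = 15
|CA| = √((12)² + (-5)²) = √169 = 13
Perimeter = 14 + 15 + 13 = 42.

42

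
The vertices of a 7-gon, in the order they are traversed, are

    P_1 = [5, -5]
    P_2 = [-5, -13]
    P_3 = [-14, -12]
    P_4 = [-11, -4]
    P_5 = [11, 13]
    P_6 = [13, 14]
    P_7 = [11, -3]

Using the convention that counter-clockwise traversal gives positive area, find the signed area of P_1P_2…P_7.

-317.5

Apply the surveyor's formula: 2A = Σ (x_i·y_{i+1} − x_{i+1}·y_i), indices taken mod 7.
Σ = (-90) + (-122) + (-76) + (-99) + (-15) + (-193) + (-40) = -635
Signed area = Σ/2 = -317.5 (negative ⇒ clockwise traversal).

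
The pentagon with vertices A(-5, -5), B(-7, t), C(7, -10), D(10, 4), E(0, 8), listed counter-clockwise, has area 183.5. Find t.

-7

The doubled signed area Σ (x_i y_{i+1} − x_{i+1} y_i) is linear in t.
With t=0 it equals 283; the coefficient of t is -12 (from the two edges through B).
So -12·t + 283 = 2·183.5 = 367 ⇒ t = -7.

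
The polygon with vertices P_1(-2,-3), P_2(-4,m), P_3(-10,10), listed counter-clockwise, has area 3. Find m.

The doubled signed area Σ (x_i y_{i+1} − x_{i+1} y_i) is linear in m.
With m=0 it equals -2; the coefficient of m is 8 (from the two edges through P_2).
So 8·m + -2 = 2·3 = 6 ⇒ m = 1.

1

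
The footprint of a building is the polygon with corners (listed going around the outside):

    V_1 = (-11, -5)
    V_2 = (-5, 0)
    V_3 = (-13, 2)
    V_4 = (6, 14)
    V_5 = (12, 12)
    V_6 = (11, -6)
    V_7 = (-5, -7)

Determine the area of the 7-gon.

344

Apply Gauss's area formula: 2A = Σ (x_i·y_{i+1} − x_{i+1}·y_i), indices taken mod 7.
V_1→V_2: (-11)(0) − (-5)(-5) = -25
V_2→V_3: (-5)(2) − (-13)(0) = -10
V_3→V_4: (-13)(14) − (6)(2) = -194
V_4→V_5: (6)(12) − (12)(14) = -96
V_5→V_6: (12)(-6) − (11)(12) = -204
V_6→V_7: (11)(-7) − (-5)(-6) = -107
V_7→V_1: (-5)(-5) − (-11)(-7) = -52
Σ = -688
Area = |Σ|/2 = 344.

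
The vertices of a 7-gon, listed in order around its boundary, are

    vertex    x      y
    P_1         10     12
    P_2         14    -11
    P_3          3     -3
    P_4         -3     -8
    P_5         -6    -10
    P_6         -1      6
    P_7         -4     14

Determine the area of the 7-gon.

Apply the shoelace formula: 2A = Σ (x_i·y_{i+1} − x_{i+1}·y_i), indices taken mod 7.
P_1→P_2: (10)(-11) − (14)(12) = -278
P_2→P_3: (14)(-3) − (3)(-11) = -9
P_3→P_4: (3)(-8) − (-3)(-3) = -33
P_4→P_5: (-3)(-10) − (-6)(-8) = -18
P_5→P_6: (-6)(6) − (-1)(-10) = -46
P_6→P_7: (-1)(14) − (-4)(6) = 10
P_7→P_1: (-4)(12) − (10)(14) = -188
Σ = -562
Area = |Σ|/2 = 281.

281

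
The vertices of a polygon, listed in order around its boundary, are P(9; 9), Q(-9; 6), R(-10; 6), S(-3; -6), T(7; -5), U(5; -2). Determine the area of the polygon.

Apply the shoelace formula: 2A = Σ (x_i·y_{i+1} − x_{i+1}·y_i), indices taken mod 6.
Σ = (135) + (6) + (78) + (57) + (11) + (63) = 350
Area = |Σ|/2 = 175.

175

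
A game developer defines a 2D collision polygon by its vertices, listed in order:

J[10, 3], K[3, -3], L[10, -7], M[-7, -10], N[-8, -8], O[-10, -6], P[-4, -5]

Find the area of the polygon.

Σ = (-39) + (9) + (-149) + (-24) + (-32) + (26) + (38) = -171
Area = |Σ|/2 = 85.5.

85.5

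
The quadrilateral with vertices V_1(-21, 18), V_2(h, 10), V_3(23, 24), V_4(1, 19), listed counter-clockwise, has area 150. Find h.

-15

Write out the shoelace sum; only the two edges meeting at V_2 involve h:
2·Area = [((-21)·10 − h·18) + (h·24 − 23·10)] + 830
       = 6·h + 390 = 300
⇒ h = -15.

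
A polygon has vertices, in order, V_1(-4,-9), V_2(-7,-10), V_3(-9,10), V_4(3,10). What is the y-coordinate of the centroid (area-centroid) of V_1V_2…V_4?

65/29

Apply the surveyor's formula. First the cross-terms c_i = x_i·y_{i+1} − x_{i+1}·y_i:
  -23, -160, -120, 13  ⇒  2A = -290, A = -145.
Then Σ (y_i + y_{i+1})·c_i = -1950, so ȳ = -1950 / (6·(-145)) = 65/29.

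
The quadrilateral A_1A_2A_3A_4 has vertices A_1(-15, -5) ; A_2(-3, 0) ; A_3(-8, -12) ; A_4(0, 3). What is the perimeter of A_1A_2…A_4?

|A_1A_2| = √((12)² + (5)²) = √169 = 13
|A_2A_3| = √((-5)² + (-12)²) = √169 = 13
|A_3A_4| = √((8)² + (15)²) = √289 = 17
|A_4A_1| = √((-15)² + (-8)²) = √289 = 17
Perimeter = 13 + 13 + 17 + 17 = 60.

60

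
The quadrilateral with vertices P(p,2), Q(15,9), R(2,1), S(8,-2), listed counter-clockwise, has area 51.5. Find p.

Write out the shoelace sum; only the two edges meeting at P involve p:
2·Area = [(8·2 − p·(-2)) + (p·9 − 15·2)] + -15
       = 11·p + -29 = 103
⇒ p = 12.

12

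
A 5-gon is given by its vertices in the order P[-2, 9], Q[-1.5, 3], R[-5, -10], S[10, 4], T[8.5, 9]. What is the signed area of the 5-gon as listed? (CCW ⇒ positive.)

Apply the shoelace formula: 2A = Σ (x_i·y_{i+1} − x_{i+1}·y_i), indices taken mod 5.
Σ = (7.5) + (30) + (80) + (56) + (94.5) = 268
Signed area = Σ/2 = 134 (positive ⇒ counter-clockwise traversal).

134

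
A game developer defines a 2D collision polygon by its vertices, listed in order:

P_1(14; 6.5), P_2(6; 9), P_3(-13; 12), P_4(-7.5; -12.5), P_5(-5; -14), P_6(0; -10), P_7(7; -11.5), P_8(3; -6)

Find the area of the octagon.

Cross-terms: 87, 189, 252.5, 42.5, 50, 70, -7.5, 103.5  ⇒  Σ = 787
Area = |Σ|/2 = 393.5.

393.5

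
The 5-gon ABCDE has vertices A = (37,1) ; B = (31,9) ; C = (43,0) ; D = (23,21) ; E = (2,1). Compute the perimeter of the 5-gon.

118

|AB| = √((-6)² + (8)²) = √100 = 10
|BC| = √((12)² + (-9)²) = √225 = 15
|CD| = √((-20)² + (21)²) = √841 = 29
|DE| = √((-21)² + (-20)²) = √841 = 29
|EA| = √((35)² + (0)²) = √1225 = 35
Perimeter = 10 + 15 + 29 + 29 + 35 = 118.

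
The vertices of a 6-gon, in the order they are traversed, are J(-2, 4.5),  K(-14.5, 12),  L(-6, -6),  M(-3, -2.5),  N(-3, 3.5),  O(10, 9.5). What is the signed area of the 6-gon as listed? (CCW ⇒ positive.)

Apply Gauss's area formula: 2A = Σ (x_i·y_{i+1} − x_{i+1}·y_i), indices taken mod 6.
Cross-terms: 41.25, 159, -3, -18, -63.5, 64  ⇒  Σ = 179.75
Signed area = Σ/2 = 89.875 (positive ⇒ counter-clockwise traversal).

89.875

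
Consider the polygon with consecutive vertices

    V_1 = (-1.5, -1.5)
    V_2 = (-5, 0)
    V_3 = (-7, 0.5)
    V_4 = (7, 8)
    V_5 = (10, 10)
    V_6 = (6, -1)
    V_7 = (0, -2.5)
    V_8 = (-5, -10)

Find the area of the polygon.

92.25

Apply the surveyor's formula: 2A = Σ (x_i·y_{i+1} − x_{i+1}·y_i), indices taken mod 8.
V_1→V_2: (-1.5)(0) − (-5)(-1.5) = -7.5
V_2→V_3: (-5)(0.5) − (-7)(0) = -2.5
V_3→V_4: (-7)(8) − (7)(0.5) = -59.5
V_4→V_5: (7)(10) − (10)(8) = -10
V_5→V_6: (10)(-1) − (6)(10) = -70
V_6→V_7: (6)(-2.5) − (0)(-1) = -15
V_7→V_8: (0)(-10) − (-5)(-2.5) = -12.5
V_8→V_1: (-5)(-1.5) − (-1.5)(-10) = -7.5
Σ = -184.5
Area = |Σ|/2 = 92.25.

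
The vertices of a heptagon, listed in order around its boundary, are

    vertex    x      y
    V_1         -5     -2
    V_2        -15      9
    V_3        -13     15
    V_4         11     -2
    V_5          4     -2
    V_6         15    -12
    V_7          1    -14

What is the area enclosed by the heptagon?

Apply Gauss's area formula: 2A = Σ (x_i·y_{i+1} − x_{i+1}·y_i), indices taken mod 7.
V_1→V_2: (-5)(9) − (-15)(-2) = -75
V_2→V_3: (-15)(15) − (-13)(9) = -108
V_3→V_4: (-13)(-2) − (11)(15) = -139
V_4→V_5: (11)(-2) − (4)(-2) = -14
V_5→V_6: (4)(-12) − (15)(-2) = -18
V_6→V_7: (15)(-14) − (1)(-12) = -198
V_7→V_1: (1)(-2) − (-5)(-14) = -72
Σ = -624
Area = |Σ|/2 = 312.

312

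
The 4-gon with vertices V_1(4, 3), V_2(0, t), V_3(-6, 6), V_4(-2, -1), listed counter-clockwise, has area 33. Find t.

5

The doubled signed area Σ (x_i y_{i+1} − x_{i+1} y_i) is linear in t.
With t=0 it equals 16; the coefficient of t is 10 (from the two edges through V_2).
So 10·t + 16 = 2·33 = 66 ⇒ t = 5.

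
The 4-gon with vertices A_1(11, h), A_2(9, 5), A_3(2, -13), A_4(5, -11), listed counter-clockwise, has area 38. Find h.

Write out the shoelace sum; only the two edges meeting at A_1 involve h:
2·Area = [(5·h − 11·(-11)) + (11·5 − 9·h)] + -84
       = -4·h + 92 = 76
⇒ h = 4.

4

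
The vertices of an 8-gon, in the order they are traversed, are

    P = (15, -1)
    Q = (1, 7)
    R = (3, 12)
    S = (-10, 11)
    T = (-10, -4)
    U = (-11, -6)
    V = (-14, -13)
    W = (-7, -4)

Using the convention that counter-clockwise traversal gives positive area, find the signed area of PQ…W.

Σ = (106) + (-9) + (153) + (150) + (16) + (59) + (-35) + (67) = 507
Signed area = Σ/2 = 253.5 (positive ⇒ counter-clockwise traversal).

253.5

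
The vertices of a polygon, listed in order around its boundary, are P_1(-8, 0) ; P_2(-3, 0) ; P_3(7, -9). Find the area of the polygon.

22.5

P_1→P_2: (-8)(0) − (-3)(0) = 0
P_2→P_3: (-3)(-9) − (7)(0) = 27
P_3→P_1: (7)(0) − (-8)(-9) = -72
Σ = -45
Area = |Σ|/2 = 22.5.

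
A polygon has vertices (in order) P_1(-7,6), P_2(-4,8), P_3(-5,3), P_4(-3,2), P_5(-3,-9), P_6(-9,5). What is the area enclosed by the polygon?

Apply the shoelace (surveyor's) formula: 2A = Σ (x_i·y_{i+1} − x_{i+1}·y_i), indices taken mod 6.
Σ = (-32) + (28) + (-1) + (33) + (-96) + (-19) = -87
Area = |Σ|/2 = 43.5.

43.5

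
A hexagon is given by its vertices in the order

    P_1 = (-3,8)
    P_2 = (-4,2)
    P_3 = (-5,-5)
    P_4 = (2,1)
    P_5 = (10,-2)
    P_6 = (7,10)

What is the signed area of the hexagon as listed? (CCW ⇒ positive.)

P_1→P_2: (-3)(2) − (-4)(8) = 26
P_2→P_3: (-4)(-5) − (-5)(2) = 30
P_3→P_4: (-5)(1) − (2)(-5) = 5
P_4→P_5: (2)(-2) − (10)(1) = -14
P_5→P_6: (10)(10) − (7)(-2) = 114
P_6→P_1: (7)(8) − (-3)(10) = 86
Σ = 247
Signed area = Σ/2 = 123.5 (positive ⇒ counter-clockwise traversal).

123.5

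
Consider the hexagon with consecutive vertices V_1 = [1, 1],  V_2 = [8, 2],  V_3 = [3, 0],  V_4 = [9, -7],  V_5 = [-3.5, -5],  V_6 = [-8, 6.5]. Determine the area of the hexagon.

Apply the shoelace (surveyor's) formula: 2A = Σ (x_i·y_{i+1} − x_{i+1}·y_i), indices taken mod 6.
V_1→V_2: (1)(2) − (8)(1) = -6
V_2→V_3: (8)(0) − (3)(2) = -6
V_3→V_4: (3)(-7) − (9)(0) = -21
V_4→V_5: (9)(-5) − (-3.5)(-7) = -69.5
V_5→V_6: (-3.5)(6.5) − (-8)(-5) = -62.75
V_6→V_1: (-8)(1) − (1)(6.5) = -14.5
Σ = -179.75
Area = |Σ|/2 = 89.875.

89.875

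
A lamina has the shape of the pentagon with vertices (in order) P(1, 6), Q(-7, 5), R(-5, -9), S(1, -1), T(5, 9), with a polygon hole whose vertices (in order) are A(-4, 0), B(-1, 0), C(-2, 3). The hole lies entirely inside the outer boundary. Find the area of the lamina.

87.5

Outer boundary:
Cross-terms: 47, 88, 14, 14, 21  ⇒  Σ = 184
Area = |Σ|/2 = 92.
Hole:
Apply Gauss's area formula: 2A = Σ (x_i·y_{i+1} − x_{i+1}·y_i), indices taken mod 3.
Σ = (0) + (-3) + (12) = 9
Area = |Σ|/2 = 4.5.
Net area = 92 − 4.5 = 87.5.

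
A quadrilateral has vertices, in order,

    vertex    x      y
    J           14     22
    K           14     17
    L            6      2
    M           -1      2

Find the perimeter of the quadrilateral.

54

|JK| = √((0)² + (-5)²) = √25 = 5
|KL| = √((-8)² + (-15)²) = √289 = 17
|LM| = √((-7)² + (0)²) = √49 = 7
|MJ| = √((15)² + (20)²) = √625 = 25
Perimeter = 5 + 17 + 7 + 25 = 54.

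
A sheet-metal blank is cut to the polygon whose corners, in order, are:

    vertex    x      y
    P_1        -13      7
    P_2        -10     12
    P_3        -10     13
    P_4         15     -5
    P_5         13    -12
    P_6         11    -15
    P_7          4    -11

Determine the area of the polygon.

297.5

Apply the shoelace (surveyor's) formula: 2A = Σ (x_i·y_{i+1} − x_{i+1}·y_i), indices taken mod 7.
Σ = (-86) + (-10) + (-145) + (-115) + (-63) + (-61) + (-115) = -595
Area = |Σ|/2 = 297.5.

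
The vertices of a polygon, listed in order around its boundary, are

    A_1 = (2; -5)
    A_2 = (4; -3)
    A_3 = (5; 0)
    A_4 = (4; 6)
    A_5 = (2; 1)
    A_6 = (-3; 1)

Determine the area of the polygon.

34.5

Σ = (14) + (15) + (30) + (-8) + (5) + (13) = 69
Area = |Σ|/2 = 34.5.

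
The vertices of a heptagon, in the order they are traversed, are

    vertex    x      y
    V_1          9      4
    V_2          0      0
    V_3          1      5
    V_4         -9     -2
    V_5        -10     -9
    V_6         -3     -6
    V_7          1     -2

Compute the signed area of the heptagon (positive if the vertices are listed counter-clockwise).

Apply the shoelace formula: 2A = Σ (x_i·y_{i+1} − x_{i+1}·y_i), indices taken mod 7.
Σ = (0) + (0) + (43) + (61) + (33) + (12) + (22) = 171
Signed area = Σ/2 = 85.5 (positive ⇒ counter-clockwise traversal).

85.5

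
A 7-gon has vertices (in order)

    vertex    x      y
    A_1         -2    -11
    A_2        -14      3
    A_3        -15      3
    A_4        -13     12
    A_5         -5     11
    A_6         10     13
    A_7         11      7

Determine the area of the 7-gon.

Apply the surveyor's formula: 2A = Σ (x_i·y_{i+1} − x_{i+1}·y_i), indices taken mod 7.
Σ = (-160) + (3) + (-141) + (-83) + (-175) + (-73) + (-107) = -736
Area = |Σ|/2 = 368.

368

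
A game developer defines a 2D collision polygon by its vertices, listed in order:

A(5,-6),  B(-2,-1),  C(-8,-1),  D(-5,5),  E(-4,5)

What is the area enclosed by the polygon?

Cross-terms: -17, -6, -45, -5, -1  ⇒  Σ = -74
Area = |Σ|/2 = 37.

37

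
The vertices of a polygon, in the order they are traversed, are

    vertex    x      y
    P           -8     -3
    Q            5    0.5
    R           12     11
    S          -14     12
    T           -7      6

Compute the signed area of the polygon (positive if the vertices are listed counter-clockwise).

Apply the shoelace (surveyor's) formula: 2A = Σ (x_i·y_{i+1} − x_{i+1}·y_i), indices taken mod 5.
P→Q: (-8)(0.5) − (5)(-3) = 11
Q→R: (5)(11) − (12)(0.5) = 49
R→S: (12)(12) − (-14)(11) = 298
S→T: (-14)(6) − (-7)(12) = 0
T→P: (-7)(-3) − (-8)(6) = 69
Σ = 427
Signed area = Σ/2 = 213.5 (positive ⇒ counter-clockwise traversal).

213.5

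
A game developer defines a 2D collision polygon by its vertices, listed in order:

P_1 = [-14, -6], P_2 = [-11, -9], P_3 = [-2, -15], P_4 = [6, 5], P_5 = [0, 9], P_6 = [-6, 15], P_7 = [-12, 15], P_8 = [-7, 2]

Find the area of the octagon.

318

Apply the shoelace formula: 2A = Σ (x_i·y_{i+1} − x_{i+1}·y_i), indices taken mod 8.
P_1→P_2: (-14)(-9) − (-11)(-6) = 60
P_2→P_3: (-11)(-15) − (-2)(-9) = 147
P_3→P_4: (-2)(5) − (6)(-15) = 80
P_4→P_5: (6)(9) − (0)(5) = 54
P_5→P_6: (0)(15) − (-6)(9) = 54
P_6→P_7: (-6)(15) − (-12)(15) = 90
P_7→P_8: (-12)(2) − (-7)(15) = 81
P_8→P_1: (-7)(-6) − (-14)(2) = 70
Σ = 636
Area = |Σ|/2 = 318.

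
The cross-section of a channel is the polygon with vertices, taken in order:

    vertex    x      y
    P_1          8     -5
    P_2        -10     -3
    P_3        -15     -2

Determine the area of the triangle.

4

Apply the shoelace (surveyor's) formula: 2A = Σ (x_i·y_{i+1} − x_{i+1}·y_i), indices taken mod 3.
P_1→P_2: (8)(-3) − (-10)(-5) = -74
P_2→P_3: (-10)(-2) − (-15)(-3) = -25
P_3→P_1: (-15)(-5) − (8)(-2) = 91
Σ = -8
Area = |Σ|/2 = 4.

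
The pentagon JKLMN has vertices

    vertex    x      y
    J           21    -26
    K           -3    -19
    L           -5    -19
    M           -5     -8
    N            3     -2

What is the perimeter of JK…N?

|JK| = √((-24)² + (7)²) = √625 = 25
|KL| = √((-2)² + (0)²) = √4 = 2
|LM| = √((0)² + (11)²) = √121 = 11
|MN| = √((8)² + (6)²) = √100 = 10
|NJ| = √((18)² + (-24)²) = √900 = 30
Perimeter = 25 + 2 + 11 + 10 + 30 = 78.

78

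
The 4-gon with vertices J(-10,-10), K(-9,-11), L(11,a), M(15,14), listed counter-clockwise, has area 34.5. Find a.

9

Write out the shoelace sum; only the two edges meeting at L involve a:
2·Area = [((-9)·a − 11·(-11)) + (11·14 − 15·a)] + 10
       = -24·a + 285 = 69
⇒ a = 9.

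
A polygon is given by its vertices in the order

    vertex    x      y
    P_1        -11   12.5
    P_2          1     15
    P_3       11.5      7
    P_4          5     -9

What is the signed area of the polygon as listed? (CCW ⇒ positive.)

-259

Apply the shoelace formula: 2A = Σ (x_i·y_{i+1} − x_{i+1}·y_i), indices taken mod 4.
P_1→P_2: (-11)(15) − (1)(12.5) = -177.5
P_2→P_3: (1)(7) − (11.5)(15) = -165.5
P_3→P_4: (11.5)(-9) − (5)(7) = -138.5
P_4→P_1: (5)(12.5) − (-11)(-9) = -36.5
Σ = -518
Signed area = Σ/2 = -259 (negative ⇒ clockwise traversal).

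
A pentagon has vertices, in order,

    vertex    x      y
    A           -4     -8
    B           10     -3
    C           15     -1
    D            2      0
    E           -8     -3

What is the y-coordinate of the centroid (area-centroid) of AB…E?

Apply the shoelace formula. First the cross-terms c_i = x_i·y_{i+1} − x_{i+1}·y_i:
  92, 35, 2, -6, 52  ⇒  2A = 175, A = 87.5.
Then Σ (y_i + y_{i+1})·c_i = -1708, so ȳ = -1708 / (6·87.5) = -244/75.

-244/75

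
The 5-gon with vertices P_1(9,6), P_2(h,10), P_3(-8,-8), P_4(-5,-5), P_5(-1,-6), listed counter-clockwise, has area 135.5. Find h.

-2

Write out the shoelace sum; only the two edges meeting at P_2 involve h:
2·Area = [(9·10 − h·6) + (h·(-8) − (-8)·10)] + 73
       = -14·h + 243 = 271
⇒ h = -2.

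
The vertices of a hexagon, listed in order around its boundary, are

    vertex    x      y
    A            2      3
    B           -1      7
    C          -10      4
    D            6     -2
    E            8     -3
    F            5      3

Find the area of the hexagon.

62.5

Cross-terms: 17, 66, -4, -2, 39, 9  ⇒  Σ = 125
Area = |Σ|/2 = 62.5.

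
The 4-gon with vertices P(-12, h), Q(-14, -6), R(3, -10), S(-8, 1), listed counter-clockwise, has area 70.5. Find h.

-4

The doubled signed area Σ (x_i y_{i+1} − x_{i+1} y_i) is linear in h.
With h=0 it equals 165; the coefficient of h is 6 (from the two edges through P).
So 6·h + 165 = 2·70.5 = 141 ⇒ h = -4.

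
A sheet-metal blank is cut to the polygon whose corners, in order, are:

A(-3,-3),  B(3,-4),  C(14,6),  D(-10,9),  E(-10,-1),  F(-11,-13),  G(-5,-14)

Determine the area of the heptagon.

A→B: (-3)(-4) − (3)(-3) = 21
B→C: (3)(6) − (14)(-4) = 74
C→D: (14)(9) − (-10)(6) = 186
D→E: (-10)(-1) − (-10)(9) = 100
E→F: (-10)(-13) − (-11)(-1) = 119
F→G: (-11)(-14) − (-5)(-13) = 89
G→A: (-5)(-3) − (-3)(-14) = -27
Σ = 562
Area = |Σ|/2 = 281.

281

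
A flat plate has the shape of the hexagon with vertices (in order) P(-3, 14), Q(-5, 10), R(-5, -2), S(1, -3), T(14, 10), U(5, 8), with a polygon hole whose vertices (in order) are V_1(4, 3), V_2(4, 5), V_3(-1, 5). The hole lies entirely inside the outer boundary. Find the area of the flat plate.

Outer boundary:
Apply the shoelace formula: 2A = Σ (x_i·y_{i+1} − x_{i+1}·y_i), indices taken mod 6.
Σ = (40) + (60) + (17) + (52) + (62) + (94) = 325
Area = |Σ|/2 = 162.5.
Hole:
Apply the shoelace (surveyor's) formula: 2A = Σ (x_i·y_{i+1} − x_{i+1}·y_i), indices taken mod 3.
Σ = (8) + (25) + (-23) = 10
Area = |Σ|/2 = 5.
Net area = 162.5 − 5 = 157.5.

157.5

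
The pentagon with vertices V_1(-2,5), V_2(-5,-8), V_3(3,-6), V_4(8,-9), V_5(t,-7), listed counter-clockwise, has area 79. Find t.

8

The doubled signed area Σ (x_i y_{i+1} − x_{i+1} y_i) is linear in t.
With t=0 it equals 46; the coefficient of t is 14 (from the two edges through V_5).
So 14·t + 46 = 2·79 = 158 ⇒ t = 8.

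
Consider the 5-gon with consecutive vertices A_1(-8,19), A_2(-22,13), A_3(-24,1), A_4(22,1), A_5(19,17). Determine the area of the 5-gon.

Σ = (314) + (290) + (-46) + (355) + (497) = 1410
Area = |Σ|/2 = 705.

705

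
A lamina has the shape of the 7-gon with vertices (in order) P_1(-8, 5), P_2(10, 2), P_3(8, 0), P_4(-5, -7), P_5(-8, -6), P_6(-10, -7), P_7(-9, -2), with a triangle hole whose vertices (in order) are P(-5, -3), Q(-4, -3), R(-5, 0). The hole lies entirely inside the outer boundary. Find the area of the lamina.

Outer boundary:
Apply the shoelace formula: 2A = Σ (x_i·y_{i+1} − x_{i+1}·y_i), indices taken mod 7.
Σ = (-66) + (-16) + (-56) + (-26) + (-4) + (-43) + (-61) = -272
Area = |Σ|/2 = 136.
Hole:
Cross-terms: 3, -15, 15  ⇒  Σ = 3
Area = |Σ|/2 = 1.5.
Net area = 136 − 1.5 = 134.5.

134.5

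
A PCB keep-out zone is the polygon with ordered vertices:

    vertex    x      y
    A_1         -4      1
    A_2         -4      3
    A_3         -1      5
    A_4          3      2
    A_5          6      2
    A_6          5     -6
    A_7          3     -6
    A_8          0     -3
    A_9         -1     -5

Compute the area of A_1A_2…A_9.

Apply Gauss's area formula: 2A = Σ (x_i·y_{i+1} − x_{i+1}·y_i), indices taken mod 9.
Cross-terms: -8, -17, -17, -6, -46, -12, -9, -3, -21  ⇒  Σ = -139
Area = |Σ|/2 = 69.5.

69.5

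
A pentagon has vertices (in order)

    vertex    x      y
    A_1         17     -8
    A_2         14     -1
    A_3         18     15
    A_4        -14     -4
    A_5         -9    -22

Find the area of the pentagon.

Apply the shoelace (surveyor's) formula: 2A = Σ (x_i·y_{i+1} − x_{i+1}·y_i), indices taken mod 5.
A_1→A_2: (17)(-1) − (14)(-8) = 95
A_2→A_3: (14)(15) − (18)(-1) = 228
A_3→A_4: (18)(-4) − (-14)(15) = 138
A_4→A_5: (-14)(-22) − (-9)(-4) = 272
A_5→A_1: (-9)(-8) − (17)(-22) = 446
Σ = 1179
Area = |Σ|/2 = 589.5.

589.5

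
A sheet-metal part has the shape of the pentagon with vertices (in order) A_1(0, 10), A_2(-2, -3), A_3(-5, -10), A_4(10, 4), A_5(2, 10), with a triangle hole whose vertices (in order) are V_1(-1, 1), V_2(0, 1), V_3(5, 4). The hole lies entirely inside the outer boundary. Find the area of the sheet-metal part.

107

Outer boundary:
A_1→A_2: (0)(-3) − (-2)(10) = 20
A_2→A_3: (-2)(-10) − (-5)(-3) = 5
A_3→A_4: (-5)(4) − (10)(-10) = 80
A_4→A_5: (10)(10) − (2)(4) = 92
A_5→A_1: (2)(10) − (0)(10) = 20
Σ = 217
Area = |Σ|/2 = 108.5.
Hole:
Apply the surveyor's formula: 2A = Σ (x_i·y_{i+1} − x_{i+1}·y_i), indices taken mod 3.
V_1→V_2: (-1)(1) − (0)(1) = -1
V_2→V_3: (0)(4) − (5)(1) = -5
V_3→V_1: (5)(1) − (-1)(4) = 9
Σ = 3
Area = |Σ|/2 = 1.5.
Net area = 108.5 − 1.5 = 107.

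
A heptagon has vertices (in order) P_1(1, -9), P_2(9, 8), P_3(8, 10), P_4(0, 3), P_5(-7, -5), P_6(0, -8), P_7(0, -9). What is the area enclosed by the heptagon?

112.5

Apply the shoelace formula: 2A = Σ (x_i·y_{i+1} − x_{i+1}·y_i), indices taken mod 7.
Cross-terms: 89, 26, 24, 21, 56, 0, 9  ⇒  Σ = 225
Area = |Σ|/2 = 112.5.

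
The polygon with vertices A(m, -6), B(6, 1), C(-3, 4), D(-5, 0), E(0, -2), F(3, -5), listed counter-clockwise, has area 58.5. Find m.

Write out the shoelace sum; only the two edges meeting at A involve m:
2·Area = [(3·(-6) − m·(-5)) + (m·1 − 6·(-6))] + 63
       = 6·m + 81 = 117
⇒ m = 6.

6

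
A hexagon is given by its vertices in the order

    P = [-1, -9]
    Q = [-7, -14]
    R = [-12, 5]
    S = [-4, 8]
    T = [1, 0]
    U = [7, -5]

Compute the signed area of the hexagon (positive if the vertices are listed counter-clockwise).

-204.5

Cross-terms: -49, -203, -76, -8, -5, -68  ⇒  Σ = -409
Signed area = Σ/2 = -204.5 (negative ⇒ clockwise traversal).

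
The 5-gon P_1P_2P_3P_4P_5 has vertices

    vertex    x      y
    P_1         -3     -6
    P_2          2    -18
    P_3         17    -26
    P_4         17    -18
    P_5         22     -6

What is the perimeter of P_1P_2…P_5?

76

|P_1P_2| = √((5)² + (-12)²) = √169 = 13
|P_2P_3| = √((15)² + (-8)²) = √289 = 17
|P_3P_4| = √((0)² + (8)²) = √64 = 8
|P_4P_5| = √((5)² + (12)²) = √169 = 13
|P_5P_1| = √((-25)² + (0)²) = √625 = 25
Perimeter = 13 + 17 + 8 + 13 + 25 = 76.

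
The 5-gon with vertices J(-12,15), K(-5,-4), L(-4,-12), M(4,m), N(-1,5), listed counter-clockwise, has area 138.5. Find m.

Write out the shoelace sum; only the two edges meeting at M involve m:
2·Area = [((-4)·m − 4·(-12)) + (4·5 − (-1)·m)] + 212
       = -3·m + 280 = 277
⇒ m = 1.

1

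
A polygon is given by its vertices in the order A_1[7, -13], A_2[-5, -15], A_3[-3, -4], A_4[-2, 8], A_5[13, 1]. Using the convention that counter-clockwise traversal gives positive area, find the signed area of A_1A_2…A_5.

Σ = (-170) + (-25) + (-32) + (-106) + (-176) = -509
Signed area = Σ/2 = -254.5 (negative ⇒ clockwise traversal).

-254.5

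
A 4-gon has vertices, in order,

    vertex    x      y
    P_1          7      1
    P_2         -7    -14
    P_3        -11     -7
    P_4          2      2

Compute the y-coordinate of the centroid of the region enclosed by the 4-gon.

-424/81

Apply the surveyor's formula. First the cross-terms c_i = x_i·y_{i+1} − x_{i+1}·y_i:
  -91, -105, -8, -12  ⇒  2A = -216, A = -108.
Then Σ (y_i + y_{i+1})·c_i = 3392, so ȳ = 3392 / (6·(-108)) = -424/81.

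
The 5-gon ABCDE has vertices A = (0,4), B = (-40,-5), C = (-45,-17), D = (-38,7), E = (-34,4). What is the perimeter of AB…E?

118

|AB| = √((-40)² + (-9)²) = √1681 = 41
|BC| = √((-5)² + (-12)²) = √169 = 13
|CD| = √((7)² + (24)²) = √625 = 25
|DE| = √((4)² + (-3)²) = √25 = 5
|EA| = √((34)² + (0)²) = √1156 = 34
Perimeter = 41 + 13 + 25 + 5 + 34 = 118.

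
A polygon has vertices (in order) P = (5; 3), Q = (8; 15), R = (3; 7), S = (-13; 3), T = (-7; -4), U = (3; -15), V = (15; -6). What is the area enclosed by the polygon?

Apply the surveyor's formula: 2A = Σ (x_i·y_{i+1} − x_{i+1}·y_i), indices taken mod 7.
Cross-terms: 51, 11, 100, 73, 117, 207, 75  ⇒  Σ = 634
Area = |Σ|/2 = 317.

317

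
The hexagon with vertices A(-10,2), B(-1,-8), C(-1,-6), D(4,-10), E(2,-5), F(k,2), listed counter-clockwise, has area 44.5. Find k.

The doubled signed area Σ (x_i y_{i+1} − x_{i+1} y_i) is linear in k.
With k=0 it equals 138; the coefficient of k is 7 (from the two edges through F).
So 7·k + 138 = 2·44.5 = 89 ⇒ k = -7.

-7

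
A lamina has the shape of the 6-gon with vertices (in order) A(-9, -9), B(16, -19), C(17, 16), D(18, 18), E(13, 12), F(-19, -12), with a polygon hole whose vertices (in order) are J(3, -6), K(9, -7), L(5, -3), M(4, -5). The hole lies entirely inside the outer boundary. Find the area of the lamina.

505

Outer boundary:
Apply the surveyor's formula: 2A = Σ (x_i·y_{i+1} − x_{i+1}·y_i), indices taken mod 6.
Σ = (315) + (579) + (18) + (-18) + (72) + (63) = 1029
Area = |Σ|/2 = 514.5.
Hole:
Cross-terms: 33, 8, -13, -9  ⇒  Σ = 19
Area = |Σ|/2 = 9.5.
Net area = 514.5 − 9.5 = 505.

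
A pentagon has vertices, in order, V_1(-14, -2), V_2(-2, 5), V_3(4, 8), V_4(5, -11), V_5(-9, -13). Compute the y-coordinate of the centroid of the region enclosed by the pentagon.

-331/87

Apply Gauss's area formula. First the cross-terms c_i = x_i·y_{i+1} − x_{i+1}·y_i:
  -74, -36, -84, -164, -164  ⇒  2A = -522, A = -261.
Then Σ (y_i + y_{i+1})·c_i = 5958, so ȳ = 5958 / (6·(-261)) = -331/87.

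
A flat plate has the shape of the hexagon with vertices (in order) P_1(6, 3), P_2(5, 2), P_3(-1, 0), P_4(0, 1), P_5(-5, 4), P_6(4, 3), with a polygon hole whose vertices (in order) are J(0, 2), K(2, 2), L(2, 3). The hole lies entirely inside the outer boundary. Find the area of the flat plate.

16

Outer boundary:
Σ = (-3) + (2) + (-1) + (5) + (-31) + (-6) = -34
Area = |Σ|/2 = 17.
Hole:
Apply the shoelace formula: 2A = Σ (x_i·y_{i+1} − x_{i+1}·y_i), indices taken mod 3.
J→K: (0)(2) − (2)(2) = -4
K→L: (2)(3) − (2)(2) = 2
L→J: (2)(2) − (0)(3) = 4
Σ = 2
Area = |Σ|/2 = 1.
Net area = 17 − 1 = 16.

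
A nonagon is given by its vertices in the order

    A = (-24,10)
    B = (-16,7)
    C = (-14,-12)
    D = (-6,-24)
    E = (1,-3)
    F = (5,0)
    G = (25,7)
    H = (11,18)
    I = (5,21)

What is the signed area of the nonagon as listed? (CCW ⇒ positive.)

Apply the shoelace (surveyor's) formula: 2A = Σ (x_i·y_{i+1} − x_{i+1}·y_i), indices taken mod 9.
Cross-terms: -8, 290, 264, 42, 15, 35, 373, 141, 554  ⇒  Σ = 1706
Signed area = Σ/2 = 853 (positive ⇒ counter-clockwise traversal).

853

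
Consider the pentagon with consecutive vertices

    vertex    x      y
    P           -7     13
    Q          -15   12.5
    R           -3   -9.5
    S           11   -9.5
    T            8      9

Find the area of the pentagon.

Apply the surveyor's formula: 2A = Σ (x_i·y_{i+1} − x_{i+1}·y_i), indices taken mod 5.
P→Q: (-7)(12.5) − (-15)(13) = 107.5
Q→R: (-15)(-9.5) − (-3)(12.5) = 180
R→S: (-3)(-9.5) − (11)(-9.5) = 133
S→T: (11)(9) − (8)(-9.5) = 175
T→P: (8)(13) − (-7)(9) = 167
Σ = 762.5
Area = |Σ|/2 = 381.25.

381.25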